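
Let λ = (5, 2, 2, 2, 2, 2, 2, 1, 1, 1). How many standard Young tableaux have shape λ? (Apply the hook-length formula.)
# SYT of shape (5, 2, 2, 2, 2, 2, 2, 1, 1, 1) = 4434144

Hook-length formula: f^λ = n! / Π hook(c), product over all cells c of the Young diagram. For λ = (5, 2, 2, 2, 2, 2, 2, 1, 1, 1), n = 20 boxes. Hook lengths by row (left-to-right, top-to-bottom): [14, 10, 3, 2, 1]; [10, 6]; [9, 5]; [8, 4]; [7, 3]; [6, 2]; [5, 1]; [3]; [2]; [1]. Product of hooks = 548674560000. So f^λ = 20! / 548674560000 = 2432902008176640000 / 548674560000 = 4434144.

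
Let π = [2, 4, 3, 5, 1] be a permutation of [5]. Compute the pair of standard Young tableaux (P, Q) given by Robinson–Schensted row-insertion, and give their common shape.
P = [1, 3, 5] / [2] / [4];  Q = [1, 2, 4] / [3] / [5];  common shape = (3, 1, 1)

Row-insert the values π_1, π_2, … into P one at a time, bumping the leftmost entry strictly greater than the inserted value down to the next row. The recording tableau Q records, in position (i, j), the step at which that cell was added to P.
  Insert 2 (step 1): P = [2];  Q = [1]
  Insert 4 (step 2): P = [2, 4];  Q = [1, 2]
  Insert 3 (step 3): P = [2, 3] / [4];  Q = [1, 2] / [3]
  Insert 5 (step 4): P = [2, 3, 5] / [4];  Q = [1, 2, 4] / [3]
  Insert 1 (step 5): P = [1, 3, 5] / [2] / [4];  Q = [1, 2, 4] / [3] / [5]
Final shape: (3, 1, 1).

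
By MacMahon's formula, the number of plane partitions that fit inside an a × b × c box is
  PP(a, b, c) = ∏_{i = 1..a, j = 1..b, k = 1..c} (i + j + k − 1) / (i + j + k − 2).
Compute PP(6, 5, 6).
PP(6, 5, 6) = 55197331332

Evaluate the triple product over i = 1..6, j = 1..5, k = 1..6. The factors are (2/1) · (3/2) · (4/3) · (5/4) · (6/5) · (7/6) · (3/2) · (4/3) · … (180 factors total). The numerators and denominators telescope so the product is an integer; carrying out the multiplication exactly gives PP(6, 5, 6) = 55197331332.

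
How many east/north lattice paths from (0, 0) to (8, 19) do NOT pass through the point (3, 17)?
Number of paths = 2196135

Total paths from (0, 0) to (8, 19): C(27, 8) = 2220075. Paths through (3, 17): (paths (0, 0) → (3, 17)) × (paths (3, 17) → (8, 19)) = C(20, 3) · C(7, 5) = 1140 · 21 = 23940. Avoidance count = 2220075 − 23940 = 2196135.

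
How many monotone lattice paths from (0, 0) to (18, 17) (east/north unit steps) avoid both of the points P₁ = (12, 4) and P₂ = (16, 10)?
Number of paths = 4310724150

Inclusion–exclusion. Total paths: C(35, 18) = 4537567650. Through P₁: C(16, 12)·C(19, 6) = 49380240. Through P₂: C(26, 16)·C(9, 2) = 191222460. Since P₁ is strictly southwest of P₂, a monotone path through both must visit P₁ then P₂; paths through both = C(16, 12)·C(10, 4)·C(9, 2) = 13759200. Avoid both = 4537567650 − 49380240 − 191222460 + 13759200 = 4310724150.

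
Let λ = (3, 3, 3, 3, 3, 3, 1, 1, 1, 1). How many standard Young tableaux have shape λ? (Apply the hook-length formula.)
# SYT of shape (3, 3, 3, 3, 3, 3, 1, 1, 1, 1) = 19399380

Hook-length formula: f^λ = n! / Π hook(c), product over all cells c of the Young diagram. For λ = (3, 3, 3, 3, 3, 3, 1, 1, 1, 1), n = 22 boxes. Hook lengths by row (left-to-right, top-to-bottom): [12, 7, 6]; [11, 6, 5]; [10, 5, 4]; [9, 4, 3]; [8, 3, 2]; [7, 2, 1]; [4]; [3]; [2]; [1]. Product of hooks = 57940033536000. So f^λ = 22! / 57940033536000 = 1124000727777607680000 / 57940033536000 = 19399380.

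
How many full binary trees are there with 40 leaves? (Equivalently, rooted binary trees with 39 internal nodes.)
C_39 = 680425371729975800390

These full binary trees are counted by the Catalan number C_n = (1/(n + 1)) · C(2n, n). For n = 39: C_39 = (1/40) · C(78, 39) = 27217014869199032015600/40 = 680425371729975800390.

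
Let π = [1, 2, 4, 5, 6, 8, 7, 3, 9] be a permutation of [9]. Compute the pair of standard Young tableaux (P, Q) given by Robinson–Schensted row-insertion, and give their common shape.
P = [1, 2, 3, 5, 6, 7, 9] / [4] / [8];  Q = [1, 2, 3, 4, 5, 6, 9] / [7] / [8];  common shape = (7, 1, 1)

Row-insert the values π_1, π_2, … into P one at a time, bumping the leftmost entry strictly greater than the inserted value down to the next row. The recording tableau Q records, in position (i, j), the step at which that cell was added to P.
  Insert 1 (step 1): P = [1];  Q = [1]
  Insert 2 (step 2): P = [1, 2];  Q = [1, 2]
  Insert 4 (step 3): P = [1, 2, 4];  Q = [1, 2, 3]
  Insert 5 (step 4): P = [1, 2, 4, 5];  Q = [1, 2, 3, 4]
  Insert 6 (step 5): P = [1, 2, 4, 5, 6];  Q = [1, 2, 3, 4, 5]
  Insert 8 (step 6): P = [1, 2, 4, 5, 6, 8];  Q = [1, 2, 3, 4, 5, 6]
  Insert 7 (step 7): P = [1, 2, 4, 5, 6, 7] / [8];  Q = [1, 2, 3, 4, 5, 6] / [7]
  Insert 3 (step 8): P = [1, 2, 3, 5, 6, 7] / [4] / [8];  Q = [1, 2, 3, 4, 5, 6] / [7] / [8]
  Insert 9 (step 9): P = [1, 2, 3, 5, 6, 7, 9] / [4] / [8];  Q = [1, 2, 3, 4, 5, 6, 9] / [7] / [8]
Final shape: (7, 1, 1).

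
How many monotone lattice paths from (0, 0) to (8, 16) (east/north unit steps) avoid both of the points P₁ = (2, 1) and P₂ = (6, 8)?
Number of paths = 482094

Inclusion–exclusion. Total paths: C(24, 8) = 735471. Through P₁: C(3, 2)·C(21, 6) = 162792. Through P₂: C(14, 6)·C(10, 2) = 135135. Since P₁ is strictly southwest of P₂, a monotone path through both must visit P₁ then P₂; paths through both = C(3, 2)·C(11, 4)·C(10, 2) = 44550. Avoid both = 735471 − 162792 − 135135 + 44550 = 482094.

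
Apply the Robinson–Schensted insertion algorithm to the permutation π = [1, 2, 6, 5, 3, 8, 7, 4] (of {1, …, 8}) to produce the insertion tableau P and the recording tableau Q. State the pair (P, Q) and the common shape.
P = [1, 2, 3, 4] / [5, 7] / [6, 8];  Q = [1, 2, 3, 6] / [4, 7] / [5, 8];  common shape = (4, 2, 2)

Row-insert the values π_1, π_2, … into P one at a time, bumping the leftmost entry strictly greater than the inserted value down to the next row. The recording tableau Q records, in position (i, j), the step at which that cell was added to P.
  Insert 1 (step 1): P = [1];  Q = [1]
  Insert 2 (step 2): P = [1, 2];  Q = [1, 2]
  Insert 6 (step 3): P = [1, 2, 6];  Q = [1, 2, 3]
  Insert 5 (step 4): P = [1, 2, 5] / [6];  Q = [1, 2, 3] / [4]
  Insert 3 (step 5): P = [1, 2, 3] / [5] / [6];  Q = [1, 2, 3] / [4] / [5]
  Insert 8 (step 6): P = [1, 2, 3, 8] / [5] / [6];  Q = [1, 2, 3, 6] / [4] / [5]
  Insert 7 (step 7): P = [1, 2, 3, 7] / [5, 8] / [6];  Q = [1, 2, 3, 6] / [4, 7] / [5]
  Insert 4 (step 8): P = [1, 2, 3, 4] / [5, 7] / [6, 8];  Q = [1, 2, 3, 6] / [4, 7] / [5, 8]
Final shape: (4, 2, 2).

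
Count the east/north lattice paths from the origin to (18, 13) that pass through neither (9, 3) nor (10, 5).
Number of paths = 155775505

Inclusion–exclusion. Total paths: C(31, 18) = 206253075. Through P₁: C(12, 9)·C(19, 9) = 20323160. Through P₂: C(15, 10)·C(16, 8) = 38648610. Since P₁ is strictly southwest of P₂, a monotone path through both must visit P₁ then P₂; paths through both = C(12, 9)·C(3, 1)·C(16, 8) = 8494200. Avoid both = 206253075 − 20323160 − 38648610 + 8494200 = 155775505.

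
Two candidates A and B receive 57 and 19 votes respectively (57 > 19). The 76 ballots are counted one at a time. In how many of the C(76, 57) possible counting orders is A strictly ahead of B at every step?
Strict-lead orderings = 191230475831922200

Total orderings of the 76 votes with 57 for A: C(76, 57) = 382460951663844400. By the Bertrand ballot formula (Cycle Lemma / reflection principle), the number of orderings in which A is strictly ahead of B throughout is (p − q)/(p + q) · C(p + q, p) = (57 − 19)/(57 + 19) · 382460951663844400 = 191230475831922200.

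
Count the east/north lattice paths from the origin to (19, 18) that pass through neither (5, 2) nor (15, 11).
Number of paths = 12709302465

Inclusion–exclusion. Total paths: C(37, 19) = 17672631900. Through P₁: C(7, 5)·C(30, 14) = 3053876175. Through P₂: C(26, 15)·C(11, 4) = 2549632800. Since P₁ is strictly southwest of P₂, a monotone path through both must visit P₁ then P₂; paths through both = C(7, 5)·C(19, 10)·C(11, 4) = 640179540. Avoid both = 17672631900 − 3053876175 − 2549632800 + 640179540 = 12709302465.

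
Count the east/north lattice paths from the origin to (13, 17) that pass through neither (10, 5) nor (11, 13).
Number of paths = 81356730

Inclusion–exclusion. Total paths: C(30, 13) = 119759850. Through P₁: C(15, 10)·C(15, 3) = 1366365. Through P₂: C(24, 11)·C(6, 2) = 37442160. Since P₁ is strictly southwest of P₂, a monotone path through both must visit P₁ then P₂; paths through both = C(15, 10)·C(9, 1)·C(6, 2) = 405405. Avoid both = 119759850 − 1366365 − 37442160 + 405405 = 81356730.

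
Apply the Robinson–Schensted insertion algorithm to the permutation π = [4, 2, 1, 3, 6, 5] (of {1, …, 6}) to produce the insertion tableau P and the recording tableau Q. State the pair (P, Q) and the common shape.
P = [1, 3, 5] / [2, 6] / [4];  Q = [1, 4, 5] / [2, 6] / [3];  common shape = (3, 2, 1)

Row-insert the values π_1, π_2, … into P one at a time, bumping the leftmost entry strictly greater than the inserted value down to the next row. The recording tableau Q records, in position (i, j), the step at which that cell was added to P.
  Insert 4 (step 1): P = [4];  Q = [1]
  Insert 2 (step 2): P = [2] / [4];  Q = [1] / [2]
  Insert 1 (step 3): P = [1] / [2] / [4];  Q = [1] / [2] / [3]
  Insert 3 (step 4): P = [1, 3] / [2] / [4];  Q = [1, 4] / [2] / [3]
  Insert 6 (step 5): P = [1, 3, 6] / [2] / [4];  Q = [1, 4, 5] / [2] / [3]
  Insert 5 (step 6): P = [1, 3, 5] / [2, 6] / [4];  Q = [1, 4, 5] / [2, 6] / [3]
Final shape: (3, 2, 1).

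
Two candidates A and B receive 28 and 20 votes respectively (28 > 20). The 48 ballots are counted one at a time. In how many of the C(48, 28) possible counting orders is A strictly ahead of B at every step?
Strict-lead orderings = 2789279908316

Total orderings of the 48 votes with 28 for A: C(48, 28) = 16735679449896. By the Bertrand ballot formula (Cycle Lemma / reflection principle), the number of orderings in which A is strictly ahead of B throughout is (p − q)/(p + q) · C(p + q, p) = (28 − 20)/(28 + 20) · 16735679449896 = 2789279908316.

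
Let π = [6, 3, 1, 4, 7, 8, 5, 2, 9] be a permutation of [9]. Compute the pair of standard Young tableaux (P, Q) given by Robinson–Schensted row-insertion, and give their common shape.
P = [1, 2, 5, 8, 9] / [3, 4] / [6, 7];  Q = [1, 4, 5, 6, 9] / [2, 7] / [3, 8];  common shape = (5, 2, 2)

Row-insert the values π_1, π_2, … into P one at a time, bumping the leftmost entry strictly greater than the inserted value down to the next row. The recording tableau Q records, in position (i, j), the step at which that cell was added to P.
  Insert 6 (step 1): P = [6];  Q = [1]
  Insert 3 (step 2): P = [3] / [6];  Q = [1] / [2]
  Insert 1 (step 3): P = [1] / [3] / [6];  Q = [1] / [2] / [3]
  Insert 4 (step 4): P = [1, 4] / [3] / [6];  Q = [1, 4] / [2] / [3]
  Insert 7 (step 5): P = [1, 4, 7] / [3] / [6];  Q = [1, 4, 5] / [2] / [3]
  Insert 8 (step 6): P = [1, 4, 7, 8] / [3] / [6];  Q = [1, 4, 5, 6] / [2] / [3]
  Insert 5 (step 7): P = [1, 4, 5, 8] / [3, 7] / [6];  Q = [1, 4, 5, 6] / [2, 7] / [3]
  Insert 2 (step 8): P = [1, 2, 5, 8] / [3, 4] / [6, 7];  Q = [1, 4, 5, 6] / [2, 7] / [3, 8]
  Insert 9 (step 9): P = [1, 2, 5, 8, 9] / [3, 4] / [6, 7];  Q = [1, 4, 5, 6, 9] / [2, 7] / [3, 8]
Final shape: (5, 2, 2).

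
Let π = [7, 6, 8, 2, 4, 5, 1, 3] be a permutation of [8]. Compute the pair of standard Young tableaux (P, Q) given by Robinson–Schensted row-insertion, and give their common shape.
P = [1, 3, 5] / [2, 4] / [6, 8] / [7];  Q = [1, 3, 6] / [2, 5] / [4, 8] / [7];  common shape = (3, 2, 2, 1)

Row-insert the values π_1, π_2, … into P one at a time, bumping the leftmost entry strictly greater than the inserted value down to the next row. The recording tableau Q records, in position (i, j), the step at which that cell was added to P.
  Insert 7 (step 1): P = [7];  Q = [1]
  Insert 6 (step 2): P = [6] / [7];  Q = [1] / [2]
  Insert 8 (step 3): P = [6, 8] / [7];  Q = [1, 3] / [2]
  Insert 2 (step 4): P = [2, 8] / [6] / [7];  Q = [1, 3] / [2] / [4]
  Insert 4 (step 5): P = [2, 4] / [6, 8] / [7];  Q = [1, 3] / [2, 5] / [4]
  Insert 5 (step 6): P = [2, 4, 5] / [6, 8] / [7];  Q = [1, 3, 6] / [2, 5] / [4]
  Insert 1 (step 7): P = [1, 4, 5] / [2, 8] / [6] / [7];  Q = [1, 3, 6] / [2, 5] / [4] / [7]
  Insert 3 (step 8): P = [1, 3, 5] / [2, 4] / [6, 8] / [7];  Q = [1, 3, 6] / [2, 5] / [4, 8] / [7]
Final shape: (3, 2, 2, 1).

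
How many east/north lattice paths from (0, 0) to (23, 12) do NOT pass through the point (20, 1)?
Number of paths = 834444156

Total paths from (0, 0) to (23, 12): C(35, 23) = 834451800. Paths through (20, 1): (paths (0, 0) → (20, 1)) × (paths (20, 1) → (23, 12)) = C(21, 20) · C(14, 3) = 21 · 364 = 7644. Avoidance count = 834451800 − 7644 = 834444156.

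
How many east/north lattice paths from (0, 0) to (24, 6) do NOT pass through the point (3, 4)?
Number of paths = 584920

Total paths from (0, 0) to (24, 6): C(30, 24) = 593775. Paths through (3, 4): (paths (0, 0) → (3, 4)) × (paths (3, 4) → (24, 6)) = C(7, 3) · C(23, 21) = 35 · 253 = 8855. Avoidance count = 593775 − 8855 = 584920.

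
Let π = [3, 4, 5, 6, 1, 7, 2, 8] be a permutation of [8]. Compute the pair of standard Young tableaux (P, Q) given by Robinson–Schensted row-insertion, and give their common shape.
P = [1, 2, 5, 6, 7, 8] / [3, 4];  Q = [1, 2, 3, 4, 6, 8] / [5, 7];  common shape = (6, 2)

Row-insert the values π_1, π_2, … into P one at a time, bumping the leftmost entry strictly greater than the inserted value down to the next row. The recording tableau Q records, in position (i, j), the step at which that cell was added to P.
  Insert 3 (step 1): P = [3];  Q = [1]
  Insert 4 (step 2): P = [3, 4];  Q = [1, 2]
  Insert 5 (step 3): P = [3, 4, 5];  Q = [1, 2, 3]
  Insert 6 (step 4): P = [3, 4, 5, 6];  Q = [1, 2, 3, 4]
  Insert 1 (step 5): P = [1, 4, 5, 6] / [3];  Q = [1, 2, 3, 4] / [5]
  Insert 7 (step 6): P = [1, 4, 5, 6, 7] / [3];  Q = [1, 2, 3, 4, 6] / [5]
  Insert 2 (step 7): P = [1, 2, 5, 6, 7] / [3, 4];  Q = [1, 2, 3, 4, 6] / [5, 7]
  Insert 8 (step 8): P = [1, 2, 5, 6, 7, 8] / [3, 4];  Q = [1, 2, 3, 4, 6, 8] / [5, 7]
Final shape: (6, 2).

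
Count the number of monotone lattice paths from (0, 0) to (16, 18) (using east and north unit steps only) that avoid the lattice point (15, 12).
Number of paths = 2082274410

Total paths from (0, 0) to (16, 18): C(34, 16) = 2203961430. Paths through (15, 12): (paths (0, 0) → (15, 12)) × (paths (15, 12) → (16, 18)) = C(27, 15) · C(7, 1) = 17383860 · 7 = 121687020. Avoidance count = 2203961430 − 121687020 = 2082274410.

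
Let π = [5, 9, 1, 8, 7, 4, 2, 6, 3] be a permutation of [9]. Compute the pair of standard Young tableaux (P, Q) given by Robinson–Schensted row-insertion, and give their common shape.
P = [1, 2, 3] / [4, 6] / [5, 7] / [8] / [9];  Q = [1, 2, 8] / [3, 4] / [5, 9] / [6] / [7];  common shape = (3, 2, 2, 1, 1)

Row-insert the values π_1, π_2, … into P one at a time, bumping the leftmost entry strictly greater than the inserted value down to the next row. The recording tableau Q records, in position (i, j), the step at which that cell was added to P.
  Insert 5 (step 1): P = [5];  Q = [1]
  Insert 9 (step 2): P = [5, 9];  Q = [1, 2]
  Insert 1 (step 3): P = [1, 9] / [5];  Q = [1, 2] / [3]
  Insert 8 (step 4): P = [1, 8] / [5, 9];  Q = [1, 2] / [3, 4]
  Insert 7 (step 5): P = [1, 7] / [5, 8] / [9];  Q = [1, 2] / [3, 4] / [5]
  Insert 4 (step 6): P = [1, 4] / [5, 7] / [8] / [9];  Q = [1, 2] / [3, 4] / [5] / [6]
  Insert 2 (step 7): P = [1, 2] / [4, 7] / [5] / [8] / [9];  Q = [1, 2] / [3, 4] / [5] / [6] / [7]
  Insert 6 (step 8): P = [1, 2, 6] / [4, 7] / [5] / [8] / [9];  Q = [1, 2, 8] / [3, 4] / [5] / [6] / [7]
  Insert 3 (step 9): P = [1, 2, 3] / [4, 6] / [5, 7] / [8] / [9];  Q = [1, 2, 8] / [3, 4] / [5, 9] / [6] / [7]
Final shape: (3, 2, 2, 1, 1).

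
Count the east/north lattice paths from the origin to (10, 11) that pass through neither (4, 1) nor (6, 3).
Number of paths = 285946

Inclusion–exclusion. Total paths: C(21, 10) = 352716. Through P₁: C(5, 4)·C(16, 6) = 40040. Through P₂: C(9, 6)·C(12, 4) = 41580. Since P₁ is strictly southwest of P₂, a monotone path through both must visit P₁ then P₂; paths through both = C(5, 4)·C(4, 2)·C(12, 4) = 14850. Avoid both = 352716 − 40040 − 41580 + 14850 = 285946.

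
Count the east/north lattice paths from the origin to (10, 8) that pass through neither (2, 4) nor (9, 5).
Number of paths = 28805

Inclusion–exclusion. Total paths: C(18, 10) = 43758. Through P₁: C(6, 2)·C(12, 8) = 7425. Through P₂: C(14, 9)·C(4, 1) = 8008. Since P₁ is strictly southwest of P₂, a monotone path through both must visit P₁ then P₂; paths through both = C(6, 2)·C(8, 7)·C(4, 1) = 480. Avoid both = 43758 − 7425 − 8008 + 480 = 28805.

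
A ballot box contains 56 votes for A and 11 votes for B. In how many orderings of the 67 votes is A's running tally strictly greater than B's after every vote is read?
Strict-lead orderings = 863102246760

Total orderings of the 67 votes with 56 for A: C(67, 56) = 1285063345176. By the Bertrand ballot formula (Cycle Lemma / reflection principle), the number of orderings in which A is strictly ahead of B throughout is (p − q)/(p + q) · C(p + q, p) = (56 − 11)/(56 + 11) · 1285063345176 = 863102246760.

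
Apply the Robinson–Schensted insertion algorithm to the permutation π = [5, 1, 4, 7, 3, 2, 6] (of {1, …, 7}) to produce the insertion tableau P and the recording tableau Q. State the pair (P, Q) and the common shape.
P = [1, 2, 6] / [3, 7] / [4] / [5];  Q = [1, 3, 4] / [2, 7] / [5] / [6];  common shape = (3, 2, 1, 1)

Row-insert the values π_1, π_2, … into P one at a time, bumping the leftmost entry strictly greater than the inserted value down to the next row. The recording tableau Q records, in position (i, j), the step at which that cell was added to P.
  Insert 5 (step 1): P = [5];  Q = [1]
  Insert 1 (step 2): P = [1] / [5];  Q = [1] / [2]
  Insert 4 (step 3): P = [1, 4] / [5];  Q = [1, 3] / [2]
  Insert 7 (step 4): P = [1, 4, 7] / [5];  Q = [1, 3, 4] / [2]
  Insert 3 (step 5): P = [1, 3, 7] / [4] / [5];  Q = [1, 3, 4] / [2] / [5]
  Insert 2 (step 6): P = [1, 2, 7] / [3] / [4] / [5];  Q = [1, 3, 4] / [2] / [5] / [6]
  Insert 6 (step 7): P = [1, 2, 6] / [3, 7] / [4] / [5];  Q = [1, 3, 4] / [2, 7] / [5] / [6]
Final shape: (3, 2, 1, 1).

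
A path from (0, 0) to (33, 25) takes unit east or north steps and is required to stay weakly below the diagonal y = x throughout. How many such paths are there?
Number of paths = 4619594057037687

By the reflection principle (André's argument), the number of monotone paths to (33, 25) with n ≤ m that never go above y = x is C(58, 33) − C(58, 34) = 17451799771031262 − 12832205713993575 = 4619594057037687.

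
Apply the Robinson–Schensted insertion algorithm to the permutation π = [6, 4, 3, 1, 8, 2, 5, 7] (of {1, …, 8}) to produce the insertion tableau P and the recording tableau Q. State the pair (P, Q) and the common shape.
P = [1, 2, 5, 7] / [3, 8] / [4] / [6];  Q = [1, 5, 7, 8] / [2, 6] / [3] / [4];  common shape = (4, 2, 1, 1)

Row-insert the values π_1, π_2, … into P one at a time, bumping the leftmost entry strictly greater than the inserted value down to the next row. The recording tableau Q records, in position (i, j), the step at which that cell was added to P.
  Insert 6 (step 1): P = [6];  Q = [1]
  Insert 4 (step 2): P = [4] / [6];  Q = [1] / [2]
  Insert 3 (step 3): P = [3] / [4] / [6];  Q = [1] / [2] / [3]
  Insert 1 (step 4): P = [1] / [3] / [4] / [6];  Q = [1] / [2] / [3] / [4]
  Insert 8 (step 5): P = [1, 8] / [3] / [4] / [6];  Q = [1, 5] / [2] / [3] / [4]
  Insert 2 (step 6): P = [1, 2] / [3, 8] / [4] / [6];  Q = [1, 5] / [2, 6] / [3] / [4]
  Insert 5 (step 7): P = [1, 2, 5] / [3, 8] / [4] / [6];  Q = [1, 5, 7] / [2, 6] / [3] / [4]
  Insert 7 (step 8): P = [1, 2, 5, 7] / [3, 8] / [4] / [6];  Q = [1, 5, 7, 8] / [2, 6] / [3] / [4]
Final shape: (4, 2, 1, 1).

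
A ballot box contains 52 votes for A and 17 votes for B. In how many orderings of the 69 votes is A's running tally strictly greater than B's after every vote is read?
Strict-lead orderings = 3025582795190340

Total orderings of the 69 votes with 52 for A: C(69, 52) = 5964720367660956. By the Bertrand ballot formula (Cycle Lemma / reflection principle), the number of orderings in which A is strictly ahead of B throughout is (p − q)/(p + q) · C(p + q, p) = (52 − 17)/(52 + 17) · 5964720367660956 = 3025582795190340.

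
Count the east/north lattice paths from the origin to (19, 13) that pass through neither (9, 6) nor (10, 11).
Number of paths = 232288630

Inclusion–exclusion. Total paths: C(32, 19) = 347373600. Through P₁: C(15, 9)·C(17, 10) = 97337240. Through P₂: C(21, 10)·C(11, 9) = 19399380. Since P₁ is strictly southwest of P₂, a monotone path through both must visit P₁ then P₂; paths through both = C(15, 9)·C(6, 1)·C(11, 9) = 1651650. Avoid both = 347373600 − 97337240 − 19399380 + 1651650 = 232288630.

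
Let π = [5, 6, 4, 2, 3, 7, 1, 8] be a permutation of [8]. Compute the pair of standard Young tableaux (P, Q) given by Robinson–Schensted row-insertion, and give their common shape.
P = [1, 3, 7, 8] / [2, 6] / [4] / [5];  Q = [1, 2, 6, 8] / [3, 5] / [4] / [7];  common shape = (4, 2, 1, 1)

Row-insert the values π_1, π_2, … into P one at a time, bumping the leftmost entry strictly greater than the inserted value down to the next row. The recording tableau Q records, in position (i, j), the step at which that cell was added to P.
  Insert 5 (step 1): P = [5];  Q = [1]
  Insert 6 (step 2): P = [5, 6];  Q = [1, 2]
  Insert 4 (step 3): P = [4, 6] / [5];  Q = [1, 2] / [3]
  Insert 2 (step 4): P = [2, 6] / [4] / [5];  Q = [1, 2] / [3] / [4]
  Insert 3 (step 5): P = [2, 3] / [4, 6] / [5];  Q = [1, 2] / [3, 5] / [4]
  Insert 7 (step 6): P = [2, 3, 7] / [4, 6] / [5];  Q = [1, 2, 6] / [3, 5] / [4]
  Insert 1 (step 7): P = [1, 3, 7] / [2, 6] / [4] / [5];  Q = [1, 2, 6] / [3, 5] / [4] / [7]
  Insert 8 (step 8): P = [1, 3, 7, 8] / [2, 6] / [4] / [5];  Q = [1, 2, 6, 8] / [3, 5] / [4] / [7]
Final shape: (4, 2, 1, 1).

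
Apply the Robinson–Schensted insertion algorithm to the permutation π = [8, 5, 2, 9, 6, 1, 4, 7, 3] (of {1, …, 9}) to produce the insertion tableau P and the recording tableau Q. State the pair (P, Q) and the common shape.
P = [1, 3, 7] / [2, 4] / [5, 6] / [8, 9];  Q = [1, 4, 8] / [2, 5] / [3, 7] / [6, 9];  common shape = (3, 2, 2, 2)

Row-insert the values π_1, π_2, … into P one at a time, bumping the leftmost entry strictly greater than the inserted value down to the next row. The recording tableau Q records, in position (i, j), the step at which that cell was added to P.
  Insert 8 (step 1): P = [8];  Q = [1]
  Insert 5 (step 2): P = [5] / [8];  Q = [1] / [2]
  Insert 2 (step 3): P = [2] / [5] / [8];  Q = [1] / [2] / [3]
  Insert 9 (step 4): P = [2, 9] / [5] / [8];  Q = [1, 4] / [2] / [3]
  Insert 6 (step 5): P = [2, 6] / [5, 9] / [8];  Q = [1, 4] / [2, 5] / [3]
  Insert 1 (step 6): P = [1, 6] / [2, 9] / [5] / [8];  Q = [1, 4] / [2, 5] / [3] / [6]
  Insert 4 (step 7): P = [1, 4] / [2, 6] / [5, 9] / [8];  Q = [1, 4] / [2, 5] / [3, 7] / [6]
  Insert 7 (step 8): P = [1, 4, 7] / [2, 6] / [5, 9] / [8];  Q = [1, 4, 8] / [2, 5] / [3, 7] / [6]
  Insert 3 (step 9): P = [1, 3, 7] / [2, 4] / [5, 6] / [8, 9];  Q = [1, 4, 8] / [2, 5] / [3, 7] / [6, 9]
Final shape: (3, 2, 2, 2).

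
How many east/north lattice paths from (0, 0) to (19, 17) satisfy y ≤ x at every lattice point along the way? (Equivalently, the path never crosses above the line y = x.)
Number of paths = 1289624490

By the reflection principle (André's argument), the number of monotone paths to (19, 17) with n ≤ m that never go above y = x is C(36, 19) − C(36, 20) = 8597496600 − 7307872110 = 1289624490.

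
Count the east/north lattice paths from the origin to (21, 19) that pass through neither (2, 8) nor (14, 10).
Number of paths = 106434258060

Inclusion–exclusion. Total paths: C(40, 21) = 131282408400. Through P₁: C(10, 2)·C(30, 19) = 2458228500. Through P₂: C(24, 14)·C(16, 7) = 22436768640. Since P₁ is strictly southwest of P₂, a monotone path through both must visit P₁ then P₂; paths through both = C(10, 2)·C(14, 12)·C(16, 7) = 46846800. Avoid both = 131282408400 − 2458228500 − 22436768640 + 46846800 = 106434258060.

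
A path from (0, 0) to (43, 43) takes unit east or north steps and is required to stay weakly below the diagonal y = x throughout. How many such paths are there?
Number of paths = 150853479205085351660700

By the reflection principle (André's argument), the number of monotone paths to (43, 43) with n ≤ m that never go above y = x is C(86, 43) − C(86, 44) = 6637553085023755473070800 − 6486699605818670121410100 = 150853479205085351660700.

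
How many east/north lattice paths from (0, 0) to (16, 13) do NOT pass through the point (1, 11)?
Number of paths = 67862283

Total paths from (0, 0) to (16, 13): C(29, 16) = 67863915. Paths through (1, 11): (paths (0, 0) → (1, 11)) × (paths (1, 11) → (16, 13)) = C(12, 1) · C(17, 15) = 12 · 136 = 1632. Avoidance count = 67863915 − 1632 = 67862283.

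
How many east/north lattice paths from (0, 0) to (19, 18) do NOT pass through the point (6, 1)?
Number of paths = 16834312950

Total paths from (0, 0) to (19, 18): C(37, 19) = 17672631900. Paths through (6, 1): (paths (0, 0) → (6, 1)) × (paths (6, 1) → (19, 18)) = C(7, 6) · C(30, 13) = 7 · 119759850 = 838318950. Avoidance count = 17672631900 − 838318950 = 16834312950.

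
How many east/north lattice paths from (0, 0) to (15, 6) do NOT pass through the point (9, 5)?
Number of paths = 40250

Total paths from (0, 0) to (15, 6): C(21, 15) = 54264. Paths through (9, 5): (paths (0, 0) → (9, 5)) × (paths (9, 5) → (15, 6)) = C(14, 9) · C(7, 6) = 2002 · 7 = 14014. Avoidance count = 54264 − 14014 = 40250.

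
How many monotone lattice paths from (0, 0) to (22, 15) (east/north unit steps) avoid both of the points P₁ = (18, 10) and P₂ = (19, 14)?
Number of paths = 4697913300

Inclusion–exclusion. Total paths: C(37, 22) = 9364199760. Through P₁: C(28, 18)·C(9, 4) = 1653511860. Through P₂: C(33, 19)·C(4, 3) = 3275236800. Since P₁ is strictly southwest of P₂, a monotone path through both must visit P₁ then P₂; paths through both = C(28, 18)·C(5, 1)·C(4, 3) = 262462200. Avoid both = 9364199760 − 1653511860 − 3275236800 + 262462200 = 4697913300.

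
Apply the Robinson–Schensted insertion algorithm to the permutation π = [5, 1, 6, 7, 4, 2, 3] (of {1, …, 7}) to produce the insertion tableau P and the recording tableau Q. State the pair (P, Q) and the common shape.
P = [1, 2, 3] / [4, 6, 7] / [5];  Q = [1, 3, 4] / [2, 5, 7] / [6];  common shape = (3, 3, 1)

Row-insert the values π_1, π_2, … into P one at a time, bumping the leftmost entry strictly greater than the inserted value down to the next row. The recording tableau Q records, in position (i, j), the step at which that cell was added to P.
  Insert 5 (step 1): P = [5];  Q = [1]
  Insert 1 (step 2): P = [1] / [5];  Q = [1] / [2]
  Insert 6 (step 3): P = [1, 6] / [5];  Q = [1, 3] / [2]
  Insert 7 (step 4): P = [1, 6, 7] / [5];  Q = [1, 3, 4] / [2]
  Insert 4 (step 5): P = [1, 4, 7] / [5, 6];  Q = [1, 3, 4] / [2, 5]
  Insert 2 (step 6): P = [1, 2, 7] / [4, 6] / [5];  Q = [1, 3, 4] / [2, 5] / [6]
  Insert 3 (step 7): P = [1, 2, 3] / [4, 6, 7] / [5];  Q = [1, 3, 4] / [2, 5, 7] / [6]
Final shape: (3, 3, 1).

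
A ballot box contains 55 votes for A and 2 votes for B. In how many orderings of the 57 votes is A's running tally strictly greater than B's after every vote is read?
Strict-lead orderings = 1484

Total orderings of the 57 votes with 55 for A: C(57, 55) = 1596. By the Bertrand ballot formula (Cycle Lemma / reflection principle), the number of orderings in which A is strictly ahead of B throughout is (p − q)/(p + q) · C(p + q, p) = (55 − 2)/(55 + 2) · 1596 = 1484.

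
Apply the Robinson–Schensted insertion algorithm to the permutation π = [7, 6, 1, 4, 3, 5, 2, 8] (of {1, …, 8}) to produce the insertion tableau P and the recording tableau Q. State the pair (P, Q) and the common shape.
P = [1, 2, 5, 8] / [3] / [4] / [6] / [7];  Q = [1, 4, 6, 8] / [2] / [3] / [5] / [7];  common shape = (4, 1, 1, 1, 1)

Row-insert the values π_1, π_2, … into P one at a time, bumping the leftmost entry strictly greater than the inserted value down to the next row. The recording tableau Q records, in position (i, j), the step at which that cell was added to P.
  Insert 7 (step 1): P = [7];  Q = [1]
  Insert 6 (step 2): P = [6] / [7];  Q = [1] / [2]
  Insert 1 (step 3): P = [1] / [6] / [7];  Q = [1] / [2] / [3]
  Insert 4 (step 4): P = [1, 4] / [6] / [7];  Q = [1, 4] / [2] / [3]
  Insert 3 (step 5): P = [1, 3] / [4] / [6] / [7];  Q = [1, 4] / [2] / [3] / [5]
  Insert 5 (step 6): P = [1, 3, 5] / [4] / [6] / [7];  Q = [1, 4, 6] / [2] / [3] / [5]
  Insert 2 (step 7): P = [1, 2, 5] / [3] / [4] / [6] / [7];  Q = [1, 4, 6] / [2] / [3] / [5] / [7]
  Insert 8 (step 8): P = [1, 2, 5, 8] / [3] / [4] / [6] / [7];  Q = [1, 4, 6, 8] / [2] / [3] / [5] / [7]
Final shape: (4, 1, 1, 1, 1).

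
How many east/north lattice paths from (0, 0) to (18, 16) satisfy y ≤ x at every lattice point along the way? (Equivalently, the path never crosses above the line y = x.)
Number of paths = 347993910

By the reflection principle (André's argument), the number of monotone paths to (18, 16) with n ≤ m that never go above y = x is C(34, 18) − C(34, 19) = 2203961430 − 1855967520 = 347993910.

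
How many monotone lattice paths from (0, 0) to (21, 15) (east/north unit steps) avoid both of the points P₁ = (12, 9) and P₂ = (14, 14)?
Number of paths = 3825230350

Inclusion–exclusion. Total paths: C(36, 21) = 5567902560. Through P₁: C(21, 12)·C(15, 9) = 1471119650. Through P₂: C(28, 14)·C(8, 7) = 320932800. Since P₁ is strictly southwest of P₂, a monotone path through both must visit P₁ then P₂; paths through both = C(21, 12)·C(7, 2)·C(8, 7) = 49380240. Avoid both = 5567902560 − 1471119650 − 320932800 + 49380240 = 3825230350.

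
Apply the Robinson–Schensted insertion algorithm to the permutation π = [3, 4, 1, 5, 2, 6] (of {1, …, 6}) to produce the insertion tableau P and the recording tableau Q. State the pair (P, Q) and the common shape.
P = [1, 2, 5, 6] / [3, 4];  Q = [1, 2, 4, 6] / [3, 5];  common shape = (4, 2)

Row-insert the values π_1, π_2, … into P one at a time, bumping the leftmost entry strictly greater than the inserted value down to the next row. The recording tableau Q records, in position (i, j), the step at which that cell was added to P.
  Insert 3 (step 1): P = [3];  Q = [1]
  Insert 4 (step 2): P = [3, 4];  Q = [1, 2]
  Insert 1 (step 3): P = [1, 4] / [3];  Q = [1, 2] / [3]
  Insert 5 (step 4): P = [1, 4, 5] / [3];  Q = [1, 2, 4] / [3]
  Insert 2 (step 5): P = [1, 2, 5] / [3, 4];  Q = [1, 2, 4] / [3, 5]
  Insert 6 (step 6): P = [1, 2, 5, 6] / [3, 4];  Q = [1, 2, 4, 6] / [3, 5]
Final shape: (4, 2).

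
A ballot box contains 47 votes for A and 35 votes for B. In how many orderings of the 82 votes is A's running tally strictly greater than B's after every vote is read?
Strict-lead orderings = 26031175990622065448640

Total orderings of the 82 votes with 47 for A: C(82, 47) = 177879702602584113899040. By the Bertrand ballot formula (Cycle Lemma / reflection principle), the number of orderings in which A is strictly ahead of B throughout is (p − q)/(p + q) · C(p + q, p) = (47 − 35)/(47 + 35) · 177879702602584113899040 = 26031175990622065448640.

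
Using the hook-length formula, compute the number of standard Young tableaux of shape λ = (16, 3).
# SYT of shape (16, 3) = 798

Hook-length formula: f^λ = n! / Π hook(c), product over all cells c of the Young diagram. For λ = (16, 3), n = 19 boxes. Hook lengths by row (left-to-right, top-to-bottom): [17, 16, 15, 13, 12, 11, 10, 9, 8, 7, 6, 5, 4, 3, 2, 1]; [3, 2, 1]. Product of hooks = 152437469184000. So f^λ = 19! / 152437469184000 = 121645100408832000 / 152437469184000 = 798.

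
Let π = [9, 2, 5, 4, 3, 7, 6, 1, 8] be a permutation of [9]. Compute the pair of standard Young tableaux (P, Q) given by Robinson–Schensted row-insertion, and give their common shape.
P = [1, 3, 6, 8] / [2, 7] / [4] / [5] / [9];  Q = [1, 3, 6, 9] / [2, 7] / [4] / [5] / [8];  common shape = (4, 2, 1, 1, 1)

Row-insert the values π_1, π_2, … into P one at a time, bumping the leftmost entry strictly greater than the inserted value down to the next row. The recording tableau Q records, in position (i, j), the step at which that cell was added to P.
  Insert 9 (step 1): P = [9];  Q = [1]
  Insert 2 (step 2): P = [2] / [9];  Q = [1] / [2]
  Insert 5 (step 3): P = [2, 5] / [9];  Q = [1, 3] / [2]
  Insert 4 (step 4): P = [2, 4] / [5] / [9];  Q = [1, 3] / [2] / [4]
  Insert 3 (step 5): P = [2, 3] / [4] / [5] / [9];  Q = [1, 3] / [2] / [4] / [5]
  Insert 7 (step 6): P = [2, 3, 7] / [4] / [5] / [9];  Q = [1, 3, 6] / [2] / [4] / [5]
  Insert 6 (step 7): P = [2, 3, 6] / [4, 7] / [5] / [9];  Q = [1, 3, 6] / [2, 7] / [4] / [5]
  Insert 1 (step 8): P = [1, 3, 6] / [2, 7] / [4] / [5] / [9];  Q = [1, 3, 6] / [2, 7] / [4] / [5] / [8]
  Insert 8 (step 9): P = [1, 3, 6, 8] / [2, 7] / [4] / [5] / [9];  Q = [1, 3, 6, 9] / [2, 7] / [4] / [5] / [8]
Final shape: (4, 2, 1, 1, 1).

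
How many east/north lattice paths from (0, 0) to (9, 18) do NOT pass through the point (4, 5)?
Number of paths = 3607257

Total paths from (0, 0) to (9, 18): C(27, 9) = 4686825. Paths through (4, 5): (paths (0, 0) → (4, 5)) × (paths (4, 5) → (9, 18)) = C(9, 4) · C(18, 5) = 126 · 8568 = 1079568. Avoidance count = 4686825 − 1079568 = 3607257.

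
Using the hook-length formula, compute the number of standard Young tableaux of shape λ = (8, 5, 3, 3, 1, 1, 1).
# SYT of shape (8, 5, 3, 3, 1, 1, 1) = 2731432704

Hook-length formula: f^λ = n! / Π hook(c), product over all cells c of the Young diagram. For λ = (8, 5, 3, 3, 1, 1, 1), n = 22 boxes. Hook lengths by row (left-to-right, top-to-bottom): [14, 10, 9, 6, 5, 3, 2, 1]; [10, 6, 5, 2, 1]; [7, 3, 2]; [6, 2, 1]; [3]; [2]; [1]. Product of hooks = 411505920000. So f^λ = 22! / 411505920000 = 1124000727777607680000 / 411505920000 = 2731432704.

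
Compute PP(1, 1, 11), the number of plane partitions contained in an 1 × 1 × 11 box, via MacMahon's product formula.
PP(1, 1, 11) = 12

Evaluate the triple product over i = 1..1, j = 1..1, k = 1..11. The factors are (2/1) · (3/2) · (4/3) · (5/4) · (6/5) · (7/6) · (8/7) · (9/8) · … (11 factors total). The numerators and denominators telescope so the product is an integer; carrying out the multiplication exactly gives PP(1, 1, 11) = 12.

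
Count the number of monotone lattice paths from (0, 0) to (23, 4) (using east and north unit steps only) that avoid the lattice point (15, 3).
Number of paths = 10206

Total paths from (0, 0) to (23, 4): C(27, 23) = 17550. Paths through (15, 3): (paths (0, 0) → (15, 3)) × (paths (15, 3) → (23, 4)) = C(18, 15) · C(9, 8) = 816 · 9 = 7344. Avoidance count = 17550 − 7344 = 10206.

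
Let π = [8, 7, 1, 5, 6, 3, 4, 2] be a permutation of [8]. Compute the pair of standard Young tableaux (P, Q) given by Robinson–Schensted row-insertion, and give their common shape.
P = [1, 2, 4] / [3, 6] / [5] / [7] / [8];  Q = [1, 4, 5] / [2, 7] / [3] / [6] / [8];  common shape = (3, 2, 1, 1, 1)

Row-insert the values π_1, π_2, … into P one at a time, bumping the leftmost entry strictly greater than the inserted value down to the next row. The recording tableau Q records, in position (i, j), the step at which that cell was added to P.
  Insert 8 (step 1): P = [8];  Q = [1]
  Insert 7 (step 2): P = [7] / [8];  Q = [1] / [2]
  Insert 1 (step 3): P = [1] / [7] / [8];  Q = [1] / [2] / [3]
  Insert 5 (step 4): P = [1, 5] / [7] / [8];  Q = [1, 4] / [2] / [3]
  Insert 6 (step 5): P = [1, 5, 6] / [7] / [8];  Q = [1, 4, 5] / [2] / [3]
  Insert 3 (step 6): P = [1, 3, 6] / [5] / [7] / [8];  Q = [1, 4, 5] / [2] / [3] / [6]
  Insert 4 (step 7): P = [1, 3, 4] / [5, 6] / [7] / [8];  Q = [1, 4, 5] / [2, 7] / [3] / [6]
  Insert 2 (step 8): P = [1, 2, 4] / [3, 6] / [5] / [7] / [8];  Q = [1, 4, 5] / [2, 7] / [3] / [6] / [8]
Final shape: (3, 2, 1, 1, 1).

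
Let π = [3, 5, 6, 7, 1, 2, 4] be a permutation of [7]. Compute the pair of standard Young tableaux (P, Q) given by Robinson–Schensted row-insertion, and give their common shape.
P = [1, 2, 4, 7] / [3, 5, 6];  Q = [1, 2, 3, 4] / [5, 6, 7];  common shape = (4, 3)

Row-insert the values π_1, π_2, … into P one at a time, bumping the leftmost entry strictly greater than the inserted value down to the next row. The recording tableau Q records, in position (i, j), the step at which that cell was added to P.
  Insert 3 (step 1): P = [3];  Q = [1]
  Insert 5 (step 2): P = [3, 5];  Q = [1, 2]
  Insert 6 (step 3): P = [3, 5, 6];  Q = [1, 2, 3]
  Insert 7 (step 4): P = [3, 5, 6, 7];  Q = [1, 2, 3, 4]
  Insert 1 (step 5): P = [1, 5, 6, 7] / [3];  Q = [1, 2, 3, 4] / [5]
  Insert 2 (step 6): P = [1, 2, 6, 7] / [3, 5];  Q = [1, 2, 3, 4] / [5, 6]
  Insert 4 (step 7): P = [1, 2, 4, 7] / [3, 5, 6];  Q = [1, 2, 3, 4] / [5, 6, 7]
Final shape: (4, 3).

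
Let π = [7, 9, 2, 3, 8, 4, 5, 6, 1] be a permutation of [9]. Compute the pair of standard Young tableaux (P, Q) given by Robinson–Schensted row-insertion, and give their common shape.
P = [1, 3, 4, 5, 6] / [2, 8] / [7] / [9];  Q = [1, 2, 5, 7, 8] / [3, 4] / [6] / [9];  common shape = (5, 2, 1, 1)

Row-insert the values π_1, π_2, … into P one at a time, bumping the leftmost entry strictly greater than the inserted value down to the next row. The recording tableau Q records, in position (i, j), the step at which that cell was added to P.
  Insert 7 (step 1): P = [7];  Q = [1]
  Insert 9 (step 2): P = [7, 9];  Q = [1, 2]
  Insert 2 (step 3): P = [2, 9] / [7];  Q = [1, 2] / [3]
  Insert 3 (step 4): P = [2, 3] / [7, 9];  Q = [1, 2] / [3, 4]
  Insert 8 (step 5): P = [2, 3, 8] / [7, 9];  Q = [1, 2, 5] / [3, 4]
  Insert 4 (step 6): P = [2, 3, 4] / [7, 8] / [9];  Q = [1, 2, 5] / [3, 4] / [6]
  Insert 5 (step 7): P = [2, 3, 4, 5] / [7, 8] / [9];  Q = [1, 2, 5, 7] / [3, 4] / [6]
  Insert 6 (step 8): P = [2, 3, 4, 5, 6] / [7, 8] / [9];  Q = [1, 2, 5, 7, 8] / [3, 4] / [6]
  Insert 1 (step 9): P = [1, 3, 4, 5, 6] / [2, 8] / [7] / [9];  Q = [1, 2, 5, 7, 8] / [3, 4] / [6] / [9]
Final shape: (5, 2, 1, 1).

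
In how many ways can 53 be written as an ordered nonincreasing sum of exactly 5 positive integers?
p(53, 5 parts) = 3266

Partitions of n into exactly k parts are in bijection with partitions of n − k into at most k parts (subtract 1 from each part). So p(53, exactly 5) = p(48, parts ≤ 5). Computing via the recurrence p(m, j) = p(m, j−1) + p(m−j, j) gives 3266.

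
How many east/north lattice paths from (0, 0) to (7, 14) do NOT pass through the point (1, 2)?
Number of paths = 60588

Total paths from (0, 0) to (7, 14): C(21, 7) = 116280. Paths through (1, 2): (paths (0, 0) → (1, 2)) × (paths (1, 2) → (7, 14)) = C(3, 1) · C(18, 6) = 3 · 18564 = 55692. Avoidance count = 116280 − 55692 = 60588.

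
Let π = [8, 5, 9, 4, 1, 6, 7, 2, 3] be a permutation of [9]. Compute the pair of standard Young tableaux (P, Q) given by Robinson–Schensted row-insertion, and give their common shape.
P = [1, 2, 3] / [4, 6, 7] / [5, 9] / [8];  Q = [1, 3, 7] / [2, 6, 9] / [4, 8] / [5];  common shape = (3, 3, 2, 1)

Row-insert the values π_1, π_2, … into P one at a time, bumping the leftmost entry strictly greater than the inserted value down to the next row. The recording tableau Q records, in position (i, j), the step at which that cell was added to P.
  Insert 8 (step 1): P = [8];  Q = [1]
  Insert 5 (step 2): P = [5] / [8];  Q = [1] / [2]
  Insert 9 (step 3): P = [5, 9] / [8];  Q = [1, 3] / [2]
  Insert 4 (step 4): P = [4, 9] / [5] / [8];  Q = [1, 3] / [2] / [4]
  Insert 1 (step 5): P = [1, 9] / [4] / [5] / [8];  Q = [1, 3] / [2] / [4] / [5]
  Insert 6 (step 6): P = [1, 6] / [4, 9] / [5] / [8];  Q = [1, 3] / [2, 6] / [4] / [5]
  Insert 7 (step 7): P = [1, 6, 7] / [4, 9] / [5] / [8];  Q = [1, 3, 7] / [2, 6] / [4] / [5]
  Insert 2 (step 8): P = [1, 2, 7] / [4, 6] / [5, 9] / [8];  Q = [1, 3, 7] / [2, 6] / [4, 8] / [5]
  Insert 3 (step 9): P = [1, 2, 3] / [4, 6, 7] / [5, 9] / [8];  Q = [1, 3, 7] / [2, 6, 9] / [4, 8] / [5]
Final shape: (3, 3, 2, 1).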